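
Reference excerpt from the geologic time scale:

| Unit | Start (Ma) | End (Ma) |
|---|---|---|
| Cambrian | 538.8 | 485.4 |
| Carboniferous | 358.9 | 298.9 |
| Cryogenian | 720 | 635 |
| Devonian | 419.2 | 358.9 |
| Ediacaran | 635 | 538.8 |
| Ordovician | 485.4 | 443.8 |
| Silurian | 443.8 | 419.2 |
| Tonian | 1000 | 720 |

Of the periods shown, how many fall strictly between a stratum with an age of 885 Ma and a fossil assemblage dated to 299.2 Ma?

The older date is 885 Ma and the younger is 299.2 Ma.
Periods with start < 885 and end > 299.2 Ma: Cryogenian (720–635), Ediacaran (635–538.8), Cambrian (538.8–485.4), Ordovician (485.4–443.8), Silurian (443.8–419.2), Devonian (419.2–358.9).
That is 6 complete periods.

6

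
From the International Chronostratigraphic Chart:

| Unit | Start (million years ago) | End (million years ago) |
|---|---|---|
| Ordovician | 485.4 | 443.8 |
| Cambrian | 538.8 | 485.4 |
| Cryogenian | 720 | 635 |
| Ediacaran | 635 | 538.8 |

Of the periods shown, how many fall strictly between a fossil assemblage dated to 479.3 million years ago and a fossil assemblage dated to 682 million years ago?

2

The older date is 682 Ma and the younger is 479.3 Ma.
Periods with start < 682 and end > 479.3 Ma: Ediacaran (635–538.8), Cambrian (538.8–485.4).
That is 2 complete periods.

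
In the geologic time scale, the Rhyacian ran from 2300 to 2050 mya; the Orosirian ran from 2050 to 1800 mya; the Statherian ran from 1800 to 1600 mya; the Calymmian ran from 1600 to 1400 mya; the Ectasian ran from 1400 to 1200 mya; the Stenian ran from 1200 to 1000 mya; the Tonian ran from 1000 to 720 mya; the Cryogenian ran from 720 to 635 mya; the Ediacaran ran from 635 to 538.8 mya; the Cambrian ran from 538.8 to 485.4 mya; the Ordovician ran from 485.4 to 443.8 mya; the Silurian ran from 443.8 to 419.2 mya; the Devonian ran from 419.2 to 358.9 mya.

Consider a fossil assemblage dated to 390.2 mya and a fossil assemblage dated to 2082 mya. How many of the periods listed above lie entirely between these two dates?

11

The older date is 2082 Ma and the younger is 390.2 Ma.
Periods with start < 2082 and end > 390.2 Ma: Orosirian (2050–1800), Statherian (1800–1600), Calymmian (1600–1400), Ectasian (1400–1200), Stenian (1200–1000), Tonian (1000–720), Cryogenian (720–635), Ediacaran (635–538.8), Cambrian (538.8–485.4), Ordovician (485.4–443.8), Silurian (443.8–419.2).
That is 11 complete periods.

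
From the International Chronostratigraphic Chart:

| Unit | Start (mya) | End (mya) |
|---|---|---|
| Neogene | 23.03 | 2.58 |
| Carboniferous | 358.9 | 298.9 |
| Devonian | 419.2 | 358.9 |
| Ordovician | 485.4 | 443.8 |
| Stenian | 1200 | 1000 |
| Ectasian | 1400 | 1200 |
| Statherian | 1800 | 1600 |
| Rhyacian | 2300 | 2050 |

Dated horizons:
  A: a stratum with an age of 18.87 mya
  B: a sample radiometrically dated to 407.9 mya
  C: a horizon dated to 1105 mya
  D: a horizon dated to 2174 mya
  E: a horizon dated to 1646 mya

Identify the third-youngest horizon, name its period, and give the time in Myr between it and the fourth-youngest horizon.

C, in the Stenian; 541 million years to E

Smaller Ma means younger, so youngest first: A 18.87 < B 407.9 < C 1105 < E 1646 < D 2174.
Counting 3 along gives C (1105 Ma); the excerpt puts that inside the Stenian, 1200–1000 Ma.
Next in line is E (1646 Ma), and 1646 − 1105 = 541 Myr.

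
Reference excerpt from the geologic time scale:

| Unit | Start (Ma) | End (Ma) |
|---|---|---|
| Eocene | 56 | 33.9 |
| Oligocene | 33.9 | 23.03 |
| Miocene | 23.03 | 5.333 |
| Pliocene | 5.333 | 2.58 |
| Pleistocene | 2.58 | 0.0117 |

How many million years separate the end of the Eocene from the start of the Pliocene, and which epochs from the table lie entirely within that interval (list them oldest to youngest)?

28.567 million years; Oligocene, Miocene

End of Eocene = 33.9 Ma; start of Pliocene = 5.333 Ma.
Gap = 33.9 − 5.333 = 28.567 Myr.
Epochs wholly inside 33.9–5.333 Ma: Oligocene (33.9–23.03), Miocene (23.03–5.333).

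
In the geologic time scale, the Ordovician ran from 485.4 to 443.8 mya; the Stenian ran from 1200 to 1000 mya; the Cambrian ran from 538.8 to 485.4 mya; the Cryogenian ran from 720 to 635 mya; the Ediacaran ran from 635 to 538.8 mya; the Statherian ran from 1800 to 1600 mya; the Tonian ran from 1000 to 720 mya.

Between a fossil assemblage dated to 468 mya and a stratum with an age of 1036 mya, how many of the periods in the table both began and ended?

The older date is 1036 Ma and the younger is 468 Ma.
Periods with start < 1036 and end > 468 Ma: Tonian (1000–720), Cryogenian (720–635), Ediacaran (635–538.8), Cambrian (538.8–485.4).
That is 4 complete periods.

4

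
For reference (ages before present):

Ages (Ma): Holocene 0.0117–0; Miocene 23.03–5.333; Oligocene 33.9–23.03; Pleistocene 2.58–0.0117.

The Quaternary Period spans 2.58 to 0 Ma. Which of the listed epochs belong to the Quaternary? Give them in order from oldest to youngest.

Pleistocene, Holocene

Epochs with both bounds inside 2.58–0 Ma: Pleistocene (2.58–0.0117), Holocene (0.0117–0).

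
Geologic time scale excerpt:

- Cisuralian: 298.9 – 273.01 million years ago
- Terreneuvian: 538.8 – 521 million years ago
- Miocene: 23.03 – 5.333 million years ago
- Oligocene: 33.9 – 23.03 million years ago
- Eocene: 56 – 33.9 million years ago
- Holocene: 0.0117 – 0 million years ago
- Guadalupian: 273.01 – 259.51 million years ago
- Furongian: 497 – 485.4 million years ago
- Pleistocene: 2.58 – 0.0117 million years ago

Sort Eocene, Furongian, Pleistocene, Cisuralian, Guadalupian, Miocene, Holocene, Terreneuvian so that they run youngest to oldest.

The oldest of these is Terreneuvian (starts 538.8 Ma) and the youngest is Holocene (ends 0 Ma).
In between, by decreasing start age: Furongian (497), Cisuralian (298.9), Guadalupian (273.01), Eocene (56), Miocene (23.03), Pleistocene (2.58).
Listing youngest first means reversing that sequence.

Holocene → Pleistocene → Miocene → Eocene → Guadalupian → Cisuralian → Furongian → Terreneuvian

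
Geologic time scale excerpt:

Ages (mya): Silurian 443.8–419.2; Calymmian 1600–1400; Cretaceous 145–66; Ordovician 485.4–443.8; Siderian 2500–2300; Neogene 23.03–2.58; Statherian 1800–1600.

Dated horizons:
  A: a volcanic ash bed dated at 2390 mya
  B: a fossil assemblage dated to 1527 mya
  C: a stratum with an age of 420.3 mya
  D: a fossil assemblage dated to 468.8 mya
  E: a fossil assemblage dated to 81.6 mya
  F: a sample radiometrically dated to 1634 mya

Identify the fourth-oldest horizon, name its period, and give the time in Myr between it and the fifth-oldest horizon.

D, in the Ordovician; 48.5 million years to C

Larger Ma means older, so oldest first: A 2390 > F 1634 > B 1527 > D 468.8 > C 420.3 > E 81.6.
Counting 4 along gives D (468.8 Ma); the excerpt puts that inside the Ordovician, 485.4–443.8 Ma.
Next in line is C (420.3 Ma), and 468.8 − 420.3 = 48.5 Myr.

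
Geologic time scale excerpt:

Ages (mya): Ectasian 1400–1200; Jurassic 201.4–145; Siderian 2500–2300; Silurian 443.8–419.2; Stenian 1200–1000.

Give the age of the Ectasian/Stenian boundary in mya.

1200 mya

The Ectasian ends and the Stenian begins at 1200 mya.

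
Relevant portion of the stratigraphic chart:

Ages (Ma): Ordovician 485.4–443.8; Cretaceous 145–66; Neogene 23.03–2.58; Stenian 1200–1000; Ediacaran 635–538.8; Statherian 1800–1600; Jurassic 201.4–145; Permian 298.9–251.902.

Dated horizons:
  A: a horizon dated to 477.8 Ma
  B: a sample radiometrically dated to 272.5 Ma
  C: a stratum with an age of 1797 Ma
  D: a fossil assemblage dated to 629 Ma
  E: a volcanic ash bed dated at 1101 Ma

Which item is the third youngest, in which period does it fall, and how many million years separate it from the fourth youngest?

Smaller Ma means younger, so youngest first: B 272.5 < A 477.8 < D 629 < E 1101 < C 1797.
Counting 3 along gives D (629 Ma); the excerpt puts that inside the Ediacaran, 635–538.8 Ma.
Next in line is E (1101 Ma), and 1101 − 629 = 472 Myr.

D, in the Ediacaran; 472 million years to E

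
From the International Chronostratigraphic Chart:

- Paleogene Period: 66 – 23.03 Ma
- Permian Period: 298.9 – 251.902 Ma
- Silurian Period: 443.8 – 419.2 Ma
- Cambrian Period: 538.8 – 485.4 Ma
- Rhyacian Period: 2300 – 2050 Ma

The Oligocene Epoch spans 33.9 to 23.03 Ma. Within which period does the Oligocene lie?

Paleogene

The Oligocene (33.9–23.03 Ma) lies entirely within 66–23.03 Ma, the Paleogene Period.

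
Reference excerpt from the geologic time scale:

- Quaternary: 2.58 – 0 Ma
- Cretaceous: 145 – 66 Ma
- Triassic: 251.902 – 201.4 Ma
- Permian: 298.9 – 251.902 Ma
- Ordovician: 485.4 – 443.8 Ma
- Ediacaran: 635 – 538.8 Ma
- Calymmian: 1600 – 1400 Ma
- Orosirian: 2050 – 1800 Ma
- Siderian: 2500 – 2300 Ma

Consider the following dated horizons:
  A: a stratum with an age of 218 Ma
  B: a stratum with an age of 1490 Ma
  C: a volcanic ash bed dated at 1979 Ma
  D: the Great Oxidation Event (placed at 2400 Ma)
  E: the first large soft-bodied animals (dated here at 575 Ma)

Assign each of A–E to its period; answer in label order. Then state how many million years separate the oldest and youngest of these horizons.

A — Triassic; B — Calymmian; C — Orosirian; D — Siderian; E — Ediacaran; span 2182 million years

Match each age against the start–end ranges in the excerpt: A = 218 Ma → Triassic (251.902–201.4); B = 1490 Ma → Calymmian (1600–1400); C = 1979 Ma → Orosirian (2050–1800); D = 2400 Ma → Siderian (2500–2300); E = 575 Ma → Ediacaran (635–538.8).
The largest age is 2400 Ma and the smallest is 218 Ma; their difference is 2182 Myr.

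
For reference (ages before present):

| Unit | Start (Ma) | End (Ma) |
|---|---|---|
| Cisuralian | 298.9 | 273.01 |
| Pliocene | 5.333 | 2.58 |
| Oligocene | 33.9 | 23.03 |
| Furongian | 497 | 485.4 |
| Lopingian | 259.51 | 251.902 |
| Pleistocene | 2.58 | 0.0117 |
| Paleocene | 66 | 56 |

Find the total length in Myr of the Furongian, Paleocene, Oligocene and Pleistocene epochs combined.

35.0383 million years

Each duration: Furongian = 11.6; Paleocene = 10; Oligocene = 10.87; Pleistocene = 2.5683.
Sum: 11.6 + 10 + 10.87 + 2.5683 = 35.0383 Myr.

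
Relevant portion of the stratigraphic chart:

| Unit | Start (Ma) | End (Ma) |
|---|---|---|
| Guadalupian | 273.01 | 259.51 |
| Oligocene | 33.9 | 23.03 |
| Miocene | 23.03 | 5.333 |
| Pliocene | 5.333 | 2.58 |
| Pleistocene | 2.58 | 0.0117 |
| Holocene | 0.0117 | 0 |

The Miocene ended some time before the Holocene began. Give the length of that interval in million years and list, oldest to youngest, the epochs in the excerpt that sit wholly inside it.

The Miocene closes at 5.333 Ma and the Holocene opens at 0.0117 Ma, so the interval is 5.333 − 0.0117 = 5.3213 Myr.
An epoch fits inside if it starts at or after 5.333 Ma and ends at or before 0.0117 Ma; oldest first that gives Pliocene, Pleistocene.

5.3213 million years; Pliocene, Pleistocene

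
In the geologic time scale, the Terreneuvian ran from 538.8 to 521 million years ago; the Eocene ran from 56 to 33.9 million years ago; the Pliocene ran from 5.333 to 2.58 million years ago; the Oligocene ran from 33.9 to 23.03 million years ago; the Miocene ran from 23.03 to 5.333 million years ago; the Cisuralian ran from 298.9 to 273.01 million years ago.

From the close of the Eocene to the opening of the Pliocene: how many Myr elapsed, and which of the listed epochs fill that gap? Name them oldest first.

End of Eocene = 33.9 Ma; start of Pliocene = 5.333 Ma.
Gap = 33.9 − 5.333 = 28.567 Myr.
Epochs wholly inside 33.9–5.333 Ma: Oligocene (33.9–23.03), Miocene (23.03–5.333).

28.567 million years; Oligocene, Miocene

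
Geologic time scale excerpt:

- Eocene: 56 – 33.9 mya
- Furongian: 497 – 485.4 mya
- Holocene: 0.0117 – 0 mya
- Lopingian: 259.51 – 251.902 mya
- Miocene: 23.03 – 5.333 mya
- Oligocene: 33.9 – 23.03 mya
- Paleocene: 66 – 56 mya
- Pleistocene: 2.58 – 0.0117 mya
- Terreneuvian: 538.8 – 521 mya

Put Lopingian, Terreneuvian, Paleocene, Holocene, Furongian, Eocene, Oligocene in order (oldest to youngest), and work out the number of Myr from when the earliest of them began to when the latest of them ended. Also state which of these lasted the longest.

Start ages (Ma): Terreneuvian 538.8, Furongian 497, Lopingian 259.51, Paleocene 66, Eocene 56, Oligocene 33.9, Holocene 0.0117.
Ordered oldest to youngest: Terreneuvian, Furongian, Lopingian, Paleocene, Eocene, Oligocene, Holocene.
Span = 538.8 − 0 = 538.8 Myr.
Durations: Lopingian 7.608, Paleocene 10, Terreneuvian 17.8, Eocene 22.1, Oligocene 10.87, Holocene 0.0117, Furongian 11.6 → longest is Eocene (22.1 Myr).

Terreneuvian → Furongian → Lopingian → Paleocene → Eocene → Oligocene → Holocene; total span 538.8 Myr; longest is Eocene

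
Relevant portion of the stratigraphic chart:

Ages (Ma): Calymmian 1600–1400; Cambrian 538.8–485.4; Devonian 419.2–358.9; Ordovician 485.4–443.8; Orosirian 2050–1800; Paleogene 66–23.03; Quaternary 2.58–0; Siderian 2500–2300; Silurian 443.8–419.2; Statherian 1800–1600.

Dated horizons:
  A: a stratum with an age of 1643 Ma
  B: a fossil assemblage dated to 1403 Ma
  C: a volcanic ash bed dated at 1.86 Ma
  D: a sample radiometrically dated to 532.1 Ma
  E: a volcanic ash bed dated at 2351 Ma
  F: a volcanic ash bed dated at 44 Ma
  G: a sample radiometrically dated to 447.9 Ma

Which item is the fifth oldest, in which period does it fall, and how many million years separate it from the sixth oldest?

G, in the Ordovician; 403.9 million years to F

Sorted oldest-first by Ma: E (2351), A (1643), B (1403), D (532.1), G (447.9), F (44), C (1.86).
The fifth oldest is G at 447.9 Ma, which lies in 485.4–443.8 Ma: the Ordovician.
The sixth oldest is F at 44 Ma; separation = |447.9 − 44| = 403.9 Myr.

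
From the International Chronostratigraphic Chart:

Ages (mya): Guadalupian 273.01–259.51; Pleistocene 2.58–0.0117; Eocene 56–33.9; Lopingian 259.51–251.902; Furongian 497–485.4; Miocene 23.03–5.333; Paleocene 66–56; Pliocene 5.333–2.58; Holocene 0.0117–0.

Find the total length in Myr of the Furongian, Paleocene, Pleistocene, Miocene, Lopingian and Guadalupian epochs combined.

62.9733 million years

Duration is start − end for each: (497 − 485.4) + (66 − 56) + (2.58 − 0.0117) + (23.03 − 5.333) + (259.51 − 251.902) + (273.01 − 259.51).
That is 11.6 + 10 + 2.5683 + 17.697 + 7.608 + 13.5, which totals 62.9733 million years.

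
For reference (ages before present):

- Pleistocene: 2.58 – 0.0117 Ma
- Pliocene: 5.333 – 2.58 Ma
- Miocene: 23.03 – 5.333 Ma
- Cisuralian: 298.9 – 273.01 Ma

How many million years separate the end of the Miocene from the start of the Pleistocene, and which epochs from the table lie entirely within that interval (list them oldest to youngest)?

2.753 million years; Pliocene

End of Miocene = 5.333 Ma; start of Pleistocene = 2.58 Ma.
Gap = 5.333 − 2.58 = 2.753 Myr.
Epochs wholly inside 5.333–2.58 Ma: Pliocene (5.333–2.58).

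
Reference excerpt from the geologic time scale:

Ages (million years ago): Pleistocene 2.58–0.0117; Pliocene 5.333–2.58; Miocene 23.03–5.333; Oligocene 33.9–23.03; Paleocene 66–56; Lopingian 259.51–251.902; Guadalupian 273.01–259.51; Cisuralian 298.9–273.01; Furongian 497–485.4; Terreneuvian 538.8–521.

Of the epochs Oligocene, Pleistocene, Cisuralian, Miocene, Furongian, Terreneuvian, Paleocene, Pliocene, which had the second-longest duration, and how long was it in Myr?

Terreneuvian, 17.8 million years

Start − end for each: Oligocene 33.9 − 23.03 = 10.87; Pleistocene 2.58 − 0.0117 = 2.5683; Cisuralian 298.9 − 273.01 = 25.89; Miocene 23.03 − 5.333 = 17.697; Furongian 497 − 485.4 = 11.6; Terreneuvian 538.8 − 521 = 17.8; Paleocene 66 − 56 = 10; Pliocene 5.333 − 2.58 = 2.753.
Ranking these from longest: Cisuralian > Terreneuvian > Miocene > Furongian > Oligocene > Paleocene > Pliocene > Pleistocene.
Position 2 in that ranking is Terreneuvian, which lasted 17.8 Myr.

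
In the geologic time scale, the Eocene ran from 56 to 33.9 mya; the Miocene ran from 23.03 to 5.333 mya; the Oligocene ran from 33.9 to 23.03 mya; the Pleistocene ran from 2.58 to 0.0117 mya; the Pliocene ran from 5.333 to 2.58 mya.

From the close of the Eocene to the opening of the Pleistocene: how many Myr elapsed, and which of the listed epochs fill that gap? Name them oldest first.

31.32 million years; Oligocene, Miocene, Pliocene

End of Eocene = 33.9 Ma; start of Pleistocene = 2.58 Ma.
Gap = 33.9 − 2.58 = 31.32 Myr.
Epochs wholly inside 33.9–2.58 Ma: Oligocene (33.9–23.03), Miocene (23.03–5.333), Pliocene (5.333–2.58).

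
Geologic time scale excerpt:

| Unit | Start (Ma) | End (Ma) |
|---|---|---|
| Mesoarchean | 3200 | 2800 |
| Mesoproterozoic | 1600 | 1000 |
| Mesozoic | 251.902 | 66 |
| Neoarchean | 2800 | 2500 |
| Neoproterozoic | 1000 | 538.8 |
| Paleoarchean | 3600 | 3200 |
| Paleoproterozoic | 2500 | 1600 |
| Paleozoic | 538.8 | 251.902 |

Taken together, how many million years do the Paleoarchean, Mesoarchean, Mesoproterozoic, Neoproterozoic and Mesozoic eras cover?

Duration is start − end for each: (3600 − 3200) + (3200 − 2800) + (1600 − 1000) + (1000 − 538.8) + (251.902 − 66).
That is 400 + 400 + 600 + 461.2 + 185.902, which totals 2047.102 million years.

2047.102 million years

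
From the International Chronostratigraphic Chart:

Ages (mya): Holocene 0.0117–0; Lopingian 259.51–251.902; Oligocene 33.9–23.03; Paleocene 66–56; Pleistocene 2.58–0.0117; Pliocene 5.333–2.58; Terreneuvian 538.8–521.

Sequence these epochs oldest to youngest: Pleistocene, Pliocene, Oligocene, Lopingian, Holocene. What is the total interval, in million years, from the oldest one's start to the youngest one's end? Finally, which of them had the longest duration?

Lopingian, Oligocene, Pliocene, Pleistocene, Holocene; total span 259.51 Myr; longest is Oligocene

From the excerpt: Pleistocene 2.58–0.0117; Pliocene 5.333–2.58; Oligocene 33.9–23.03; Lopingian 259.51–251.902; Holocene 0.0117–0 (Ma).
Larger Ma is earlier, so the oldest is Lopingian and the youngest is Holocene; oldest to youngest: Lopingian, Oligocene, Pliocene, Pleistocene, Holocene.
Oldest start 259.51 minus youngest end 0 gives 259.51 Myr overall.
Individual lengths (start − end): Pleistocene 2.5683; Oligocene 10.87; Pliocene 2.753; Holocene 0.0117; Lopingian 7.608. The largest is Oligocene at 10.87 Myr.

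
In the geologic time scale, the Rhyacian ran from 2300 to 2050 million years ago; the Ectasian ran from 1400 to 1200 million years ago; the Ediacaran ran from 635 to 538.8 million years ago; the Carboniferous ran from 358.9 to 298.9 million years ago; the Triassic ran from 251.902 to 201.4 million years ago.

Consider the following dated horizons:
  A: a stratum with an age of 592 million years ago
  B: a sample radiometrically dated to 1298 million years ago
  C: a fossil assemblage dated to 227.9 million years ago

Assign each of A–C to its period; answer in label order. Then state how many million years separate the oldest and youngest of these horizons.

A — Ediacaran; B — Ectasian; C — Triassic; span 1070.1 million years

Match each age against the start–end ranges in the excerpt: A = 592 Ma → Ediacaran (635–538.8); B = 1298 Ma → Ectasian (1400–1200); C = 227.9 Ma → Triassic (251.902–201.4).
The largest age is 1298 Ma and the smallest is 227.9 Ma; their difference is 1070.1 Myr.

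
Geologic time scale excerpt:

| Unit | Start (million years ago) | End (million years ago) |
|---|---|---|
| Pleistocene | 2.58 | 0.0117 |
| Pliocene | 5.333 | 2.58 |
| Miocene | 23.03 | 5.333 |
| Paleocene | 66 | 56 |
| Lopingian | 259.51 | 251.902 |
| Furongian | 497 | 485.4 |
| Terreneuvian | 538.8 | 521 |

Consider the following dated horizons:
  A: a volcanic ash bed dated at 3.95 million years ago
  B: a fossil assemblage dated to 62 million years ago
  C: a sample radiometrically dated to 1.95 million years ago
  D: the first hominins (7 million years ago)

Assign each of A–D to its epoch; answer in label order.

A — Pliocene; B — Paleocene; C — Pleistocene; D — Miocene

Match each age against the start–end ranges in the excerpt: A = 3.95 Ma → Pliocene (5.333–2.58); B = 62 Ma → Paleocene (66–56); C = 1.95 Ma → Pleistocene (2.58–0.0117); D = 7 Ma → Miocene (23.03–5.333).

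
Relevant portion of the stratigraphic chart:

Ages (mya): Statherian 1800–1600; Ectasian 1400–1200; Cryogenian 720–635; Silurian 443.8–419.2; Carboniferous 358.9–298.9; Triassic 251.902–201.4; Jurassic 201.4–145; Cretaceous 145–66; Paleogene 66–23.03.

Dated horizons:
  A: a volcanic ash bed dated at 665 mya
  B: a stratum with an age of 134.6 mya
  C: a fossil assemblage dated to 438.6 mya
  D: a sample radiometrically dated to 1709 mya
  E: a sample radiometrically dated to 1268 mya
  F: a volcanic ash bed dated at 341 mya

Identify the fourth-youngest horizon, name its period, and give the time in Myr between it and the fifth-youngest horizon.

A, in the Cryogenian; 603 million years to E

Sorted youngest-first by Ma: B (134.6), F (341), C (438.6), A (665), E (1268), D (1709).
The fourth youngest is A at 665 Ma, which lies in 720–635 Ma: the Cryogenian.
The fifth youngest is E at 1268 Ma; separation = |665 − 1268| = 603 Myr.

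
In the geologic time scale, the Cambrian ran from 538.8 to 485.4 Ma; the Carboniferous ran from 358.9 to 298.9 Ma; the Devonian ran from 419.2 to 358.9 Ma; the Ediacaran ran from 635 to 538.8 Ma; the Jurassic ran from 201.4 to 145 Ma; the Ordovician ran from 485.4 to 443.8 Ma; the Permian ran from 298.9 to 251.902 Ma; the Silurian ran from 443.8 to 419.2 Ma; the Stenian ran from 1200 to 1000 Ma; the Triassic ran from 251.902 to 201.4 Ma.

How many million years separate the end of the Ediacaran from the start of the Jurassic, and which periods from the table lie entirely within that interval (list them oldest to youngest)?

337.4 million years; Cambrian, Ordovician, Silurian, Devonian, Carboniferous, Permian, Triassic

End of Ediacaran = 538.8 Ma; start of Jurassic = 201.4 Ma.
Gap = 538.8 − 201.4 = 337.4 Myr.
Periods wholly inside 538.8–201.4 Ma: Cambrian (538.8–485.4), Ordovician (485.4–443.8), Silurian (443.8–419.2), Devonian (419.2–358.9), Carboniferous (358.9–298.9), Permian (298.9–251.902), Triassic (251.902–201.4).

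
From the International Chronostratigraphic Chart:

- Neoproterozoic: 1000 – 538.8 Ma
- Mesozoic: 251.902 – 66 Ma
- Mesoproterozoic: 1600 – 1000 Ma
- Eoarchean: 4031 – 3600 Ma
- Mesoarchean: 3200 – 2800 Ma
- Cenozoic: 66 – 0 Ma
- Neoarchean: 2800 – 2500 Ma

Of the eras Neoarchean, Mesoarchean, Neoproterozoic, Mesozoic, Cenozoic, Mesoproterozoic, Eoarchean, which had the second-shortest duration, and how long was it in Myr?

Start − end for each: Neoarchean 2800 − 2500 = 300; Mesoarchean 3200 − 2800 = 400; Neoproterozoic 1000 − 538.8 = 461.2; Mesozoic 251.902 − 66 = 185.902; Cenozoic 66 − 0 = 66; Mesoproterozoic 1600 − 1000 = 600; Eoarchean 4031 − 3600 = 431.
Ranking these from shortest: Cenozoic < Mesozoic < Neoarchean < Mesoarchean < Eoarchean < Neoproterozoic < Mesoproterozoic.
Position 2 in that ranking is Mesozoic, which lasted 185.902 Myr.

Mesozoic, 185.902 million years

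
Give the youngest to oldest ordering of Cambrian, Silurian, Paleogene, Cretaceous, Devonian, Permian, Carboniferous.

Era membership (oldest first within each) — Paleozoic: Cambrian, Silurian, Devonian, Carboniferous, Permian; Mesozoic: Cretaceous; Cenozoic: Paleogene. Paleozoic precedes Mesozoic, which precedes Cenozoic. Concatenating the groups in that era order and then reversing gives youngest to oldest.

Paleogene, Cretaceous, Permian, Carboniferous, Devonian, Silurian, Cambrian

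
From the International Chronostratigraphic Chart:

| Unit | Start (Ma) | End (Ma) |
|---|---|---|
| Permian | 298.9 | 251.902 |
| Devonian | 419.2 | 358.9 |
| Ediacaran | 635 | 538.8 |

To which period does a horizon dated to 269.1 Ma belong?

Permian

269.1 Ma lies between 298.9 and 251.902 Ma, so it falls in the Permian.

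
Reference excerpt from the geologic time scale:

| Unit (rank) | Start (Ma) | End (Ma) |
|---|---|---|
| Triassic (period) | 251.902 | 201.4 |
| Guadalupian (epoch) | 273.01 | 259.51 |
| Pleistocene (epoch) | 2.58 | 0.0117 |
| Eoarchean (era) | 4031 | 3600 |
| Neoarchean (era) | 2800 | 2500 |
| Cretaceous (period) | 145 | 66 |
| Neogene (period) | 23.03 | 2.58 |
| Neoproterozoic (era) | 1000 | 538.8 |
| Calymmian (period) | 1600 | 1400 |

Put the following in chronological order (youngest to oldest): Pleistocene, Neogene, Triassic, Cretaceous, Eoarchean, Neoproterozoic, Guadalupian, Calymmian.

The oldest of these is Eoarchean (starts 4031 Ma) and the youngest is Pleistocene (ends 0.0117 Ma).
In between, by decreasing start age: Calymmian (1600), Neoproterozoic (1000), Guadalupian (273.01), Triassic (251.902), Cretaceous (145), Neogene (23.03).
Listing youngest first means reversing that sequence.

Pleistocene, Neogene, Cretaceous, Triassic, Guadalupian, Neoproterozoic, Calymmian, Eoarchean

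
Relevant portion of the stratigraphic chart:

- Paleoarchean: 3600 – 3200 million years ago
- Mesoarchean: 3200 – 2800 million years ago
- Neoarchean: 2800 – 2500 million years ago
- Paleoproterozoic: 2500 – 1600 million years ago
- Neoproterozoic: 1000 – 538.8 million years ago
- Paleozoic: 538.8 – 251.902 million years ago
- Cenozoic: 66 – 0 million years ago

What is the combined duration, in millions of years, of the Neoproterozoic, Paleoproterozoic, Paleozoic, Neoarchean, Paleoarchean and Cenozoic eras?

2414.098 million years

Each duration: Neoproterozoic = 461.2; Paleoproterozoic = 900; Paleozoic = 286.898; Neoarchean = 300; Paleoarchean = 400; Cenozoic = 66.
Sum: 461.2 + 900 + 286.898 + 300 + 400 + 66 = 2414.098 Myr.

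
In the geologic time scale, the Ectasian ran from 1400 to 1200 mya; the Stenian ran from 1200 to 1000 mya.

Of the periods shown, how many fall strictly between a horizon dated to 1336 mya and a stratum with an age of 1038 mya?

Checking each listed span, none has both start < 1336 Ma and end > 1038 Ma — every period straddles one of the two dates or lies outside them — so the count is 0.

0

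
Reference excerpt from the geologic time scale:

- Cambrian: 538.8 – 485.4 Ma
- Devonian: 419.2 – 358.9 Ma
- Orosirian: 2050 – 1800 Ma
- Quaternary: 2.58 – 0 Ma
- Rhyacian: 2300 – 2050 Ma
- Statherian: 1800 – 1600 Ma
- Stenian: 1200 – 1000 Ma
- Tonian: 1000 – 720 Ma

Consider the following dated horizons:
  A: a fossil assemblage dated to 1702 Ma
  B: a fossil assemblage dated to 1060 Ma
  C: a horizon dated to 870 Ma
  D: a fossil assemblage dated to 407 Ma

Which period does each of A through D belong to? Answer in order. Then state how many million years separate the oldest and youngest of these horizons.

A: 1702 Ma lies in 1800–1600 Ma, so Statherian.
B: 1060 Ma lies in 1200–1000 Ma, so Stenian.
C: 870 Ma lies in 1000–720 Ma, so Tonian.
D: 407 Ma lies in 419.2–358.9 Ma, so Devonian.
Oldest = 1702 Ma, youngest = 407 Ma → span 1295 Myr.

A — Statherian; B — Stenian; C — Tonian; D — Devonian; span 1295 million years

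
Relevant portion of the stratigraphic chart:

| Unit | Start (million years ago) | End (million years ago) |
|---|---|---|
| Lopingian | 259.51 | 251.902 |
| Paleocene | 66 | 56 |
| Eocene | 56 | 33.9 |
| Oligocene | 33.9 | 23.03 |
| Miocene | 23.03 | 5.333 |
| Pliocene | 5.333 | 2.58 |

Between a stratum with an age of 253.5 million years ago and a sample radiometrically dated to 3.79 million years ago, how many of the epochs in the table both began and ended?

4

The older date is 253.5 Ma and the younger is 3.79 Ma.
Epochs with start < 253.5 and end > 3.79 Ma: Paleocene (66–56), Eocene (56–33.9), Oligocene (33.9–23.03), Miocene (23.03–5.333).
That is 4 complete epochs.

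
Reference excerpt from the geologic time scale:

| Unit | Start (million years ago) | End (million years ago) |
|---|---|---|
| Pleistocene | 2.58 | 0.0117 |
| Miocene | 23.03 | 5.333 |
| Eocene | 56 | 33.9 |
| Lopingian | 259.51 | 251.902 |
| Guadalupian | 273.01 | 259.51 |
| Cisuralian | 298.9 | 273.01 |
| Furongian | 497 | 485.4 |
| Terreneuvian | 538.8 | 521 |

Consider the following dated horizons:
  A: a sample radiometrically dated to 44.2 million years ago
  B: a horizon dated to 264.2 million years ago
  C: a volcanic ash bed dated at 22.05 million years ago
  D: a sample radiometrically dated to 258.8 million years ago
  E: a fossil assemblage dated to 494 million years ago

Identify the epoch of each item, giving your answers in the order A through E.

A: 44.2 Ma lies in 56–33.9 Ma, so Eocene.
B: 264.2 Ma lies in 273.01–259.51 Ma, so Guadalupian.
C: 22.05 Ma lies in 23.03–5.333 Ma, so Miocene.
D: 258.8 Ma lies in 259.51–251.902 Ma, so Lopingian.
E: 494 Ma lies in 497–485.4 Ma, so Furongian.

A — Eocene; B — Guadalupian; C — Miocene; D — Lopingian; E — Furongian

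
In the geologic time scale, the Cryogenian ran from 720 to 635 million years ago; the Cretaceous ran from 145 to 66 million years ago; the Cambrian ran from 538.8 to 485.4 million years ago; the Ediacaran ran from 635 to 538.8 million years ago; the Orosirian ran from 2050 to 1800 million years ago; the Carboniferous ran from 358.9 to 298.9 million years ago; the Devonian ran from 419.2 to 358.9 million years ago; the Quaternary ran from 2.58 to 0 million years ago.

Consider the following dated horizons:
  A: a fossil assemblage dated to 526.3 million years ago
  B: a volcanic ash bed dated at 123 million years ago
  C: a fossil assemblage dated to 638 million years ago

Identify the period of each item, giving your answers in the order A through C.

A — Cambrian; B — Cretaceous; C — Cryogenian

A: 526.3 Ma lies in 538.8–485.4 Ma, so Cambrian.
B: 123 Ma lies in 145–66 Ma, so Cretaceous.
C: 638 Ma lies in 720–635 Ma, so Cryogenian.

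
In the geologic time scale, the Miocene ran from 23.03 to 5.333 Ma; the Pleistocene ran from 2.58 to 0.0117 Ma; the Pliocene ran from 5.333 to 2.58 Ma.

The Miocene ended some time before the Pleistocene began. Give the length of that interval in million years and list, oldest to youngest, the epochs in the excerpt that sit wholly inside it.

2.753 million years; Pliocene

The Miocene closes at 5.333 Ma and the Pleistocene opens at 2.58 Ma, so the interval is 5.333 − 2.58 = 2.753 Myr.
An epoch fits inside if it starts at or after 5.333 Ma and ends at or before 2.58 Ma; oldest first that gives Pliocene.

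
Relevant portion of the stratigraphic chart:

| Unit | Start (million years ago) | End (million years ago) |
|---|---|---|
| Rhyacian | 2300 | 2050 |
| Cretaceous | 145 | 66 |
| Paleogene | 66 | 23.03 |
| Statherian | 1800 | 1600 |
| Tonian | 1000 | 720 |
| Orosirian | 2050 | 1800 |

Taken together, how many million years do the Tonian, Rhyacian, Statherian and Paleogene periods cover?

772.97 million years

Each duration: Tonian = 280; Rhyacian = 250; Statherian = 200; Paleogene = 42.97.
Sum: 280 + 250 + 200 + 42.97 = 772.97 Myr.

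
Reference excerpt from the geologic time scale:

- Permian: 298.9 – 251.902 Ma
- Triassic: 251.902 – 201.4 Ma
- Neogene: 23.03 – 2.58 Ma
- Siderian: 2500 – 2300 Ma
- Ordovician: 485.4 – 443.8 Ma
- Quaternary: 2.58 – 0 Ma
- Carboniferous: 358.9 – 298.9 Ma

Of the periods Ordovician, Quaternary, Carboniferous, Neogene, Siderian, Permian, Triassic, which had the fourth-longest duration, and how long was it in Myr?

Durations: Ordovician 41.6; Quaternary 2.58; Carboniferous 60; Neogene 20.45; Siderian 200; Permian 46.998; Triassic 50.502 Myr.
Sorted longest-first: Siderian (200), Carboniferous (60), Triassic (50.502), Permian (46.998), Ordovician (41.6), Neogene (20.45), Quaternary (2.58).
The fourth longest is Permian at 46.998 Myr.

Permian, 46.998 million years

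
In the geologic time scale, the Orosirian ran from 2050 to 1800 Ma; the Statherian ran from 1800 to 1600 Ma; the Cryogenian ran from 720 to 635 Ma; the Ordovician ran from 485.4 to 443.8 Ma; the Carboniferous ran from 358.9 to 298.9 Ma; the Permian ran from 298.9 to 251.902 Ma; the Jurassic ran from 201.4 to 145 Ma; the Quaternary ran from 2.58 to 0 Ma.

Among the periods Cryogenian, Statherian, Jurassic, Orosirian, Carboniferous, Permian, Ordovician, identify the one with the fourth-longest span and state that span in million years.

Start − end for each: Cryogenian 720 − 635 = 85; Statherian 1800 − 1600 = 200; Jurassic 201.4 − 145 = 56.4; Orosirian 2050 − 1800 = 250; Carboniferous 358.9 − 298.9 = 60; Permian 298.9 − 251.902 = 46.998; Ordovician 485.4 − 443.8 = 41.6.
Ranking these from longest: Orosirian > Statherian > Cryogenian > Carboniferous > Jurassic > Permian > Ordovician.
Position 4 in that ranking is Carboniferous, which lasted 60 Myr.

Carboniferous, 60 million years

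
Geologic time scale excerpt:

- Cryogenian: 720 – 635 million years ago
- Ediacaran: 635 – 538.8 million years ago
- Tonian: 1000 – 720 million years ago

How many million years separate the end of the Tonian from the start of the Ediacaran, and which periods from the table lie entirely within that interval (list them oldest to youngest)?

The Tonian closes at 720 Ma and the Ediacaran opens at 635 Ma, so the interval is 720 − 635 = 85 Myr.
A period fits inside if it starts at or after 720 Ma and ends at or before 635 Ma; oldest first that gives Cryogenian.

85 million years; Cryogenian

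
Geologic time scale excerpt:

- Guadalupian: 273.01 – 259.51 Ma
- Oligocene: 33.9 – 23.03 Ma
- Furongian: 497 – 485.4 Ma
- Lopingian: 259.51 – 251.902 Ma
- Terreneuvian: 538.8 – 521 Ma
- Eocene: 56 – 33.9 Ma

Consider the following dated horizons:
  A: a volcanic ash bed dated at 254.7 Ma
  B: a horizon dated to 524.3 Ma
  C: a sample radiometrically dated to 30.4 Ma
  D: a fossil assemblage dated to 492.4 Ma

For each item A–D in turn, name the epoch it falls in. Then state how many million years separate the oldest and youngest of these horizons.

A: 254.7 Ma lies in 259.51–251.902 Ma, so Lopingian.
B: 524.3 Ma lies in 538.8–521 Ma, so Terreneuvian.
C: 30.4 Ma lies in 33.9–23.03 Ma, so Oligocene.
D: 492.4 Ma lies in 497–485.4 Ma, so Furongian.
Oldest = 524.3 Ma, youngest = 30.4 Ma → span 493.9 Myr.

A — Lopingian; B — Terreneuvian; C — Oligocene; D — Furongian; span 493.9 million years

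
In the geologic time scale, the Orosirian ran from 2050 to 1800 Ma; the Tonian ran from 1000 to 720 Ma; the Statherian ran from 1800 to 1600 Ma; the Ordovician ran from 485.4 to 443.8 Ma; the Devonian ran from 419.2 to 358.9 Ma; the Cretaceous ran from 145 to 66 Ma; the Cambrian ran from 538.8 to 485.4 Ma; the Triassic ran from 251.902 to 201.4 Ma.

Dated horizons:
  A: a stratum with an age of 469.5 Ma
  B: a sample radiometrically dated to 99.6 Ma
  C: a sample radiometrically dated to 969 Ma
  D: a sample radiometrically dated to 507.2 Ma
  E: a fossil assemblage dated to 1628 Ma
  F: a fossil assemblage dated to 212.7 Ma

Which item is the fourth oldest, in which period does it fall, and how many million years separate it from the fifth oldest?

Sorted oldest-first by Ma: E (1628), C (969), D (507.2), A (469.5), F (212.7), B (99.6).
The fourth oldest is A at 469.5 Ma, which lies in 485.4–443.8 Ma: the Ordovician.
The fifth oldest is F at 212.7 Ma; separation = |469.5 − 212.7| = 256.8 Myr.

A, in the Ordovician; 256.8 million years to F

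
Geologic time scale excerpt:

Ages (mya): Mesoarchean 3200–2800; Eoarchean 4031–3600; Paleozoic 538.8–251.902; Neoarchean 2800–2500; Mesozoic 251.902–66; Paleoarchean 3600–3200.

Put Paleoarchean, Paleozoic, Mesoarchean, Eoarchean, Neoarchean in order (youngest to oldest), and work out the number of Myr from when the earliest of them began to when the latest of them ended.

Start ages (Ma): Eoarchean 4031, Paleoarchean 3600, Mesoarchean 3200, Neoarchean 2800, Paleozoic 538.8.
Ordered youngest to oldest: Paleozoic, Neoarchean, Mesoarchean, Paleoarchean, Eoarchean.
Span = 4031 − 251.902 = 3779.098 Myr.

Paleozoic, Neoarchean, Mesoarchean, Paleoarchean, Eoarchean; total span 3779.098 Myr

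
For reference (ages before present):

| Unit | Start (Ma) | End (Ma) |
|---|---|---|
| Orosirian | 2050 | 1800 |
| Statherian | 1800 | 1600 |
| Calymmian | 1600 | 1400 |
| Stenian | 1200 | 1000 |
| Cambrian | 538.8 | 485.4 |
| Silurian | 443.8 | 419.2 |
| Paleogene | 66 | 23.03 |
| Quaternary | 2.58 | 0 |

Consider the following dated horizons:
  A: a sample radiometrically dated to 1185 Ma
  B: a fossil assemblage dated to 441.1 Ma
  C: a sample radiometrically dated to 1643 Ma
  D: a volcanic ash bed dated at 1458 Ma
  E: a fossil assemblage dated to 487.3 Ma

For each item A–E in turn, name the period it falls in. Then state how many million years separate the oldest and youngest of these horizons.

A — Stenian; B — Silurian; C — Statherian; D — Calymmian; E — Cambrian; span 1201.9 million years

Match each age against the start–end ranges in the excerpt: A = 1185 Ma → Stenian (1200–1000); B = 441.1 Ma → Silurian (443.8–419.2); C = 1643 Ma → Statherian (1800–1600); D = 1458 Ma → Calymmian (1600–1400); E = 487.3 Ma → Cambrian (538.8–485.4).
The largest age is 1643 Ma and the smallest is 441.1 Ma; their difference is 1201.9 Myr.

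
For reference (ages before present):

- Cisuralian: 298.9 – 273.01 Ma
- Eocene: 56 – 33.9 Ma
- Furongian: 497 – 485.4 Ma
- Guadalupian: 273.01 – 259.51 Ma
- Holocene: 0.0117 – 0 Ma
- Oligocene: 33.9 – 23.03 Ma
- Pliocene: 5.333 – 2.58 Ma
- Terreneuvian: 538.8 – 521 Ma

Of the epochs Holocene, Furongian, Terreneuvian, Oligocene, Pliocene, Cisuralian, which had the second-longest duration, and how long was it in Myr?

Terreneuvian, 17.8 million years

Start − end for each: Holocene 0.0117 − 0 = 0.0117; Furongian 497 − 485.4 = 11.6; Terreneuvian 538.8 − 521 = 17.8; Oligocene 33.9 − 23.03 = 10.87; Pliocene 5.333 − 2.58 = 2.753; Cisuralian 298.9 − 273.01 = 25.89.
Ranking these from longest: Cisuralian > Terreneuvian > Furongian > Oligocene > Pliocene > Holocene.
Position 2 in that ranking is Terreneuvian, which lasted 17.8 Myr.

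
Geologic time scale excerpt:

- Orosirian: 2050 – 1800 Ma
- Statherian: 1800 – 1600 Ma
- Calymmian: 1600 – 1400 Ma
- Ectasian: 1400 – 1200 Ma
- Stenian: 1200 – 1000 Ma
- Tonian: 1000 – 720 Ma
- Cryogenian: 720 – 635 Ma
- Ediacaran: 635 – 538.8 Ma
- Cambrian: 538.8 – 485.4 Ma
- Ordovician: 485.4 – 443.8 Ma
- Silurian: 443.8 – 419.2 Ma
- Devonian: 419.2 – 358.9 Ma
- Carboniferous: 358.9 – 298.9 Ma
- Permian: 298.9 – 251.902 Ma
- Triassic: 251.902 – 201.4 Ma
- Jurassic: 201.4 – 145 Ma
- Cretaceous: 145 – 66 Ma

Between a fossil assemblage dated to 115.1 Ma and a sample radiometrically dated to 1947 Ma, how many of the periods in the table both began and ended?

The older date is 1947 Ma and the younger is 115.1 Ma.
Periods with start < 1947 and end > 115.1 Ma: Statherian (1800–1600), Calymmian (1600–1400), Ectasian (1400–1200), Stenian (1200–1000), Tonian (1000–720), Cryogenian (720–635), Ediacaran (635–538.8), Cambrian (538.8–485.4), Ordovician (485.4–443.8), Silurian (443.8–419.2), Devonian (419.2–358.9), Carboniferous (358.9–298.9), Permian (298.9–251.902), Triassic (251.902–201.4), Jurassic (201.4–145).
That is 15 complete periods.

15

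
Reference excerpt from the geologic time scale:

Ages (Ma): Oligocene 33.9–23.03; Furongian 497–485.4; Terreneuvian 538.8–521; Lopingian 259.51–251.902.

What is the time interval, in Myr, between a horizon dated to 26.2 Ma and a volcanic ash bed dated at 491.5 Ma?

465.3 million years

491.5 − 26.2 = 465.3 million years.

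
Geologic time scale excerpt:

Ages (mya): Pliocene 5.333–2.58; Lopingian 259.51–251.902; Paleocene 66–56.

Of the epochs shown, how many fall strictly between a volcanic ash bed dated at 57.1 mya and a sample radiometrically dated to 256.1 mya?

The older date is 256.1 Ma and the younger is 57.1 Ma.
No epoch both begins after 256.1 Ma and ends before 57.1 Ma, so the count is 0.

0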